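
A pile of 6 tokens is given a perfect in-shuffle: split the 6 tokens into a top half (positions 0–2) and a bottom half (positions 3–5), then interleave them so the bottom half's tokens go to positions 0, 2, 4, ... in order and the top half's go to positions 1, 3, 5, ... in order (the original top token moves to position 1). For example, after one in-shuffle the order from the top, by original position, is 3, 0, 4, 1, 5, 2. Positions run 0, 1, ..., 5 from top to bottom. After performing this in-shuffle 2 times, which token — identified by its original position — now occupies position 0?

Work backwards from position 0, undoing one in-shuffle at a time:
0 ← 3 ← 1
So the token now at position 0 started at position 1.

1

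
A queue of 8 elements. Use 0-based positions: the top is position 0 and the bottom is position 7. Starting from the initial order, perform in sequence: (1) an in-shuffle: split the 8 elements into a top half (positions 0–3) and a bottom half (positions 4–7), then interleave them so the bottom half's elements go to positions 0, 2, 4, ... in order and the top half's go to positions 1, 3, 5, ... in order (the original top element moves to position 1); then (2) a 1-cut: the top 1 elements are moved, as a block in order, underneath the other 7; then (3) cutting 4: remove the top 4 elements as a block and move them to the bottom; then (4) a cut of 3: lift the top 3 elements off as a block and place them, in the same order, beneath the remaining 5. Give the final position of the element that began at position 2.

5

Track the element from position 2 forward through each operation:
  after op 1 (in-shuffle): 2 → 5
  after op 2 (cut 1): 5 → 4
  after op 3 (cut 4): 4 → 0
  after op 4 (cut 3): 0 → 5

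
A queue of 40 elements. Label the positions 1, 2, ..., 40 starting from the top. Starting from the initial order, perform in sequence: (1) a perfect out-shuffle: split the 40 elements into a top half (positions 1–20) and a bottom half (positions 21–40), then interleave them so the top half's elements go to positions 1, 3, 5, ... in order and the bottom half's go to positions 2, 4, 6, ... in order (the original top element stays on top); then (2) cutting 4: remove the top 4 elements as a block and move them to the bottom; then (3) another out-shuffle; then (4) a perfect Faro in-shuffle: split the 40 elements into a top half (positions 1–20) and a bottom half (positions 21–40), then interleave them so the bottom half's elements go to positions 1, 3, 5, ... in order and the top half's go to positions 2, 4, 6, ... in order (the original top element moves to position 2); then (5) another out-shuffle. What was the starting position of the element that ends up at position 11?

Undo the operations in reverse order, starting from position 11:
  undo op 5 (out-shuffle, from top half): 11 ← 6
  undo op 4 (in-shuffle, from top half): 6 ← 3
  undo op 3 (out-shuffle, from top half): 3 ← 2
  undo op 2 (cut 4): 2 ← 6
  undo op 1 (out-shuffle, from bottom half): 6 ← 23
So the element at position 11 came from original position 23.

23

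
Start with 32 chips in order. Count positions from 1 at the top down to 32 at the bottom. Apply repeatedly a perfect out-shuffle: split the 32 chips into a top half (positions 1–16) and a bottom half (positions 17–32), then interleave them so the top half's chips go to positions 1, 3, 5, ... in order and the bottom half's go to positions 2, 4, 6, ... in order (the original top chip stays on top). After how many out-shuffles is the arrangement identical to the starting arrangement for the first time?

The out-shuffle permutes the 32 positions with cycle lengths [1, 1, 5, 5, 5, 5, 5, 5].
Every chip is home exactly when every cycle has completed a whole number of laps, i.e. after lcm(1, 5) = 5 out-shuffles.

5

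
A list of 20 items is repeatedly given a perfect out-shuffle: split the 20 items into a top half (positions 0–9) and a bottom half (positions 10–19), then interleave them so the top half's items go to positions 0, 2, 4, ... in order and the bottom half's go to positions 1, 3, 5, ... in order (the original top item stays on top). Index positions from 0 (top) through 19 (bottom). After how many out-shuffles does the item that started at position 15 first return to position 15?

Follow position 15 under repeated out-shuffles:
15 → 11 → 3 → 6 → 12 → 5 → 10 → 1 → 2 → 4 → 8 → 16 → 13 → 7 → 14 → 9 → 18 → 17 → 15
It first returns after 18 out-shuffles.

18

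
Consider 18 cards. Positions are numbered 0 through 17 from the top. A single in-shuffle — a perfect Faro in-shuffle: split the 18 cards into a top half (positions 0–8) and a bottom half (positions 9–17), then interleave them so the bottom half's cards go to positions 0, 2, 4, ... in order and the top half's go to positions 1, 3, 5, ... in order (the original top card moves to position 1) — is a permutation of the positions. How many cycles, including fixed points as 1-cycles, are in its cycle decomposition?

Trace each unvisited position around until it returns:
(0 1 3 7 15 12 ... len 18)
1 cycle in total.

1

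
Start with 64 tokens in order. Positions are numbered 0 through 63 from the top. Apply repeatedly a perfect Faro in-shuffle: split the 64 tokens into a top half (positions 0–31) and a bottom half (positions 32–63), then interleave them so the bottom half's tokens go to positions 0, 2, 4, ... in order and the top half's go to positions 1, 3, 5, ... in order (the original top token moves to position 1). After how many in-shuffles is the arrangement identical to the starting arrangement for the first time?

The in-shuffle permutes the 64 positions with cycle lengths [4, 12, 12, 12, 12, 12].
Every token is home exactly when every cycle has completed a whole number of laps, i.e. after lcm(4, 12) = 12 in-shuffles.

12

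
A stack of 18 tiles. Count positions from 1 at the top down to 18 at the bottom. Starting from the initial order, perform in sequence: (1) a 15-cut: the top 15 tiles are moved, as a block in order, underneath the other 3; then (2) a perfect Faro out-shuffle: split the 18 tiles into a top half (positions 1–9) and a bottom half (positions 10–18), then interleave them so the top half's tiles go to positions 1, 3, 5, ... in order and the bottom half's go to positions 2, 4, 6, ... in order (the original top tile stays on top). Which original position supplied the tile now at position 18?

15

Undo the operations in reverse order, starting from position 18:
  undo op 2 (out-shuffle, from bottom half): 18 ← 18
  undo op 1 (cut 15): 18 ← 15
So the tile at position 18 came from original position 15.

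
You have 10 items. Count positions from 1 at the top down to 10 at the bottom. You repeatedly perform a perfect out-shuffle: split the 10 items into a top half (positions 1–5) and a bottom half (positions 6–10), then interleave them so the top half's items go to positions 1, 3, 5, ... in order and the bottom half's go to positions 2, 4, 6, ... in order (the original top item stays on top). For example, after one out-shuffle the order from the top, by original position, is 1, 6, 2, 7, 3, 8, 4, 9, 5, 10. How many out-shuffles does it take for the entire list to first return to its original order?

6

The out-shuffle permutes the 10 positions with cycle lengths [1, 1, 2, 6].
Every item is home exactly when every cycle has completed a whole number of laps, i.e. after lcm(1, 2, 6) = 6 out-shuffles.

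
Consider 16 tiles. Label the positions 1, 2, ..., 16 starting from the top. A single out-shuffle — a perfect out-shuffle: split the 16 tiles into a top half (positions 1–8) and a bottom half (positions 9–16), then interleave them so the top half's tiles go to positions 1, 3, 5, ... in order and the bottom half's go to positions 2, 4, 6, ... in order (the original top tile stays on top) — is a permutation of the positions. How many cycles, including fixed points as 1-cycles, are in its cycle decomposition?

Trace each unvisited position around until it returns:
(1) (2 3 5 9) (4 7 13 10) (6 11) (8 15 14 12) (16)
6 cycles in total.

6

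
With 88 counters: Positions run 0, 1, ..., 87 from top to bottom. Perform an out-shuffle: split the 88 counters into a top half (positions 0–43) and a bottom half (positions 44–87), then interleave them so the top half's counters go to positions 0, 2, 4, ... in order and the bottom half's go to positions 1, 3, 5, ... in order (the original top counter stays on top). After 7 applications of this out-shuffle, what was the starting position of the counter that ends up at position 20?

79

Work backwards from position 20, undoing one out-shuffle at a time:
20 ← 10 ← 5 ← 46 ← 23 ← 55 ← 71 ← 79
So the counter now at position 20 started at position 79.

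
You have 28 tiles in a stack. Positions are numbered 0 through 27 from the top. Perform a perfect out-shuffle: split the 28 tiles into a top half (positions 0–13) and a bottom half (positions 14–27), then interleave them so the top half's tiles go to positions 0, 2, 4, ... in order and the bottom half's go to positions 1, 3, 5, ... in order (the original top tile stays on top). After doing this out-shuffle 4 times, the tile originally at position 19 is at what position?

7

Track the tile's position through each out-shuffle:
19 → 11 → 22 → 17 → 7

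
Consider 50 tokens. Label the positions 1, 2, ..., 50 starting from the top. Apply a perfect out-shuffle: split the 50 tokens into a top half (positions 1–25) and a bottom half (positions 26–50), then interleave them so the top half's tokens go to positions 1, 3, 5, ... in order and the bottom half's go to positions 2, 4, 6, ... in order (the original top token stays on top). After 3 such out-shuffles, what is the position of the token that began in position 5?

Track the token's position through each out-shuffle:
5 → 9 → 17 → 33

33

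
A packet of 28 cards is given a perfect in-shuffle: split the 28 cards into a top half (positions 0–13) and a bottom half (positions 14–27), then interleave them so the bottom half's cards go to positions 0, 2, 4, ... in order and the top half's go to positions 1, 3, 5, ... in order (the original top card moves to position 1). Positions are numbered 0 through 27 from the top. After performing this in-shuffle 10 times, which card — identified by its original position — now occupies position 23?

Work backwards from position 23, undoing one in-shuffle at a time:
23 ← 11 ← 5 ← 2 ← 15 ← 7 ← 3 ← 1 ← 0 ← 14 ← 21
So the card now at position 23 started at position 21.

21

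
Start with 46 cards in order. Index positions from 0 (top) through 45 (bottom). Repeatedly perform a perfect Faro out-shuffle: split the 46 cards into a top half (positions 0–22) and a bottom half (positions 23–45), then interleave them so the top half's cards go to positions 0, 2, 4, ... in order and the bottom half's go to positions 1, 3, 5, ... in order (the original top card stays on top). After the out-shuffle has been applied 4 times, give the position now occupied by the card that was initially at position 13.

28

Track the card's position through each out-shuffle:
13 → 26 → 7 → 14 → 28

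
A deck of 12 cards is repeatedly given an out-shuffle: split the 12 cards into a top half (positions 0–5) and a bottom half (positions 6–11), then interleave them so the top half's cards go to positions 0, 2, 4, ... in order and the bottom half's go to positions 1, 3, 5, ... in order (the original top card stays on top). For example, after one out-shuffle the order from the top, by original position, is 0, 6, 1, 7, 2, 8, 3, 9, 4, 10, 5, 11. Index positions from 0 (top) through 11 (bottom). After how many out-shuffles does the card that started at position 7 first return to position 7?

10

Follow position 7 under repeated out-shuffles:
7 → 3 → 6 → 1 → 2 → 4 → 8 → 5 → 10 → 9 → 7
It first returns after 10 out-shuffles.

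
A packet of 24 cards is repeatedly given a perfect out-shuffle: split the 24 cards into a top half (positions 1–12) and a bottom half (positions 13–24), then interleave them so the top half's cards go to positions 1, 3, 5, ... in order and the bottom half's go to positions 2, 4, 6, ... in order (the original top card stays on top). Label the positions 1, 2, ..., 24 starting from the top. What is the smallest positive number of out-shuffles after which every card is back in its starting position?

The out-shuffle permutes the 24 positions with cycle lengths [1, 1, 11, 11].
Every card is home exactly when every cycle has completed a whole number of laps, i.e. after lcm(1, 11) = 11 out-shuffles.

11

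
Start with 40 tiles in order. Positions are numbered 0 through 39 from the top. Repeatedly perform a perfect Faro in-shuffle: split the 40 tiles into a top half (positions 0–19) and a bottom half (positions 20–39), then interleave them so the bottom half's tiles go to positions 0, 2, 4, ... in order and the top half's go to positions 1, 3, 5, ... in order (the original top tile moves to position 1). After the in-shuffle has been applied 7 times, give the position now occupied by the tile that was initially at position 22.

32

Track the tile's position through each in-shuffle:
22 → 4 → 9 → 19 → 39 → 38 → 36 → 32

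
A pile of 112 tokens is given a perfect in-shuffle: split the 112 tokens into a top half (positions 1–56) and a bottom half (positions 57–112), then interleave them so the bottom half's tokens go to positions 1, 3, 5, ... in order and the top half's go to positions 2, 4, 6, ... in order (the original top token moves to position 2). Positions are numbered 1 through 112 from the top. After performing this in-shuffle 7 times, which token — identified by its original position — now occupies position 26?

Work backwards from position 26, undoing one in-shuffle at a time:
26 ← 13 ← 63 ← 88 ← 44 ← 22 ← 11 ← 62
So the token now at position 26 started at position 62.

62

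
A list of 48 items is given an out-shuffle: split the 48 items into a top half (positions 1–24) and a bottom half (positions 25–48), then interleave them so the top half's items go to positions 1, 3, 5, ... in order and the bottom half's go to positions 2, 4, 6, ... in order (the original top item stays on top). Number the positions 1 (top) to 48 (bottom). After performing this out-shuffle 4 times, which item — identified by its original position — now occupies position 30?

Work backwards from position 30, undoing one out-shuffle at a time:
30 ← 39 ← 20 ← 34 ← 41
So the item now at position 30 started at position 41.

41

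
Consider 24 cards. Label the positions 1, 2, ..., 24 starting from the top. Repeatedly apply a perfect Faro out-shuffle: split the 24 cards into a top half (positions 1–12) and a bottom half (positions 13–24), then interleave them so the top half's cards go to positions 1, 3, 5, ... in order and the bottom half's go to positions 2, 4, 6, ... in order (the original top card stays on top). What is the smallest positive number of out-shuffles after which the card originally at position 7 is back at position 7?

Follow position 7 under repeated out-shuffles:
7 → 13 → 2 → 3 → 5 → 9 → 17 → 10 → 19 → 14 → 4 → 7
It first returns after 11 out-shuffles.

11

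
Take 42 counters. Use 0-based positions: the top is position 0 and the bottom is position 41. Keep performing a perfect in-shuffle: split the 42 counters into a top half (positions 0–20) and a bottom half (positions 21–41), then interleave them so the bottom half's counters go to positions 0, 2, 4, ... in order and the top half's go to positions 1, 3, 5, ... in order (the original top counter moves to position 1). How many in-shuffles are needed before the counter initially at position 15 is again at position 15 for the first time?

14

Follow position 15 under repeated in-shuffles:
15 → 31 → 20 → 41 → 40 → 38 → 34 → 26 → 10 → 21 → 0 → 1 → 3 → 7 → 15
It first returns after 14 in-shuffles.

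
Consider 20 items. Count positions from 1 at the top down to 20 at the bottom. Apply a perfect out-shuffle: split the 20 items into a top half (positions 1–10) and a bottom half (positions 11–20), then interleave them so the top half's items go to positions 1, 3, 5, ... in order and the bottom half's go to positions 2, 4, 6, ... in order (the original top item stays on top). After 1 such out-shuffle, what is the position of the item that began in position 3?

5

Track the item's position through each out-shuffle:
3 → 5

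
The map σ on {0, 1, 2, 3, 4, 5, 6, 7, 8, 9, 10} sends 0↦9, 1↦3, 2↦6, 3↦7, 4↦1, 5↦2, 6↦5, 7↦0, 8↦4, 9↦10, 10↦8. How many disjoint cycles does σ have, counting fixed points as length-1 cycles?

2

Cycle decomposition: (0 9 10 8 4 1 3 7) (2 6 5).
2 cycles.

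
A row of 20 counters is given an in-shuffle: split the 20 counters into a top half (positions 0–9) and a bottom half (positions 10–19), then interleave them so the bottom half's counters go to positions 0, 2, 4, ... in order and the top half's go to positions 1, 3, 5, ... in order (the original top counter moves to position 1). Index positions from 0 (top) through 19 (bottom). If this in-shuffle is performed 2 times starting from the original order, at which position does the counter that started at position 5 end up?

Track the counter's position through each in-shuffle:
5 → 11 → 2

2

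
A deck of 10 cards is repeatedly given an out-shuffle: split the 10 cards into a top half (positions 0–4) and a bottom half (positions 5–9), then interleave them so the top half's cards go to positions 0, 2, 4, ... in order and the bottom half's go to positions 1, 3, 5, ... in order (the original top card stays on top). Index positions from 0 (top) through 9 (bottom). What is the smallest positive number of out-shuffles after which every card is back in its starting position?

6

The out-shuffle permutes the 10 positions with cycle lengths [1, 1, 2, 6].
Every card is home exactly when every cycle has completed a whole number of laps, i.e. after lcm(1, 2, 6) = 6 out-shuffles.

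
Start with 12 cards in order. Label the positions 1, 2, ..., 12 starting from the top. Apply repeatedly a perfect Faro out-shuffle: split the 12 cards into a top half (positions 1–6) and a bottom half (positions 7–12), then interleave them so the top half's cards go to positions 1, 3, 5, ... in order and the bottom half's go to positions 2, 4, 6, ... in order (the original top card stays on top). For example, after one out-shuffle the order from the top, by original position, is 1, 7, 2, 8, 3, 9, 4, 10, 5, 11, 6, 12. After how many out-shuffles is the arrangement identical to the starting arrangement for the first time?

The out-shuffle permutes the 12 positions with cycle lengths [1, 1, 10].
Every card is home exactly when every cycle has completed a whole number of laps, i.e. after lcm(1, 10) = 10 out-shuffles.

10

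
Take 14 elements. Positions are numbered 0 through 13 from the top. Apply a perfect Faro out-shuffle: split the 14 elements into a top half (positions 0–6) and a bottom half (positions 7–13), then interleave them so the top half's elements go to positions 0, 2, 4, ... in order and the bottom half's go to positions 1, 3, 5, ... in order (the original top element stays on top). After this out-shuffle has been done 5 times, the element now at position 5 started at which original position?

3

Work backwards from position 5, undoing one out-shuffle at a time:
5 ← 9 ← 11 ← 12 ← 6 ← 3
So the element now at position 5 started at position 3.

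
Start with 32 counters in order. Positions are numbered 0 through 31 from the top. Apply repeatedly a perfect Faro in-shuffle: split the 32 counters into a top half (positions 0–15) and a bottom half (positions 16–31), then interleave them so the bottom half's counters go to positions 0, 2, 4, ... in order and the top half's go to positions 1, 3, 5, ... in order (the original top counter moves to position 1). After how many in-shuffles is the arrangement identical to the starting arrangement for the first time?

10

The in-shuffle permutes the 32 positions with cycle lengths [2, 10, 10, 10].
Every counter is home exactly when every cycle has completed a whole number of laps, i.e. after lcm(2, 10) = 10 in-shuffles.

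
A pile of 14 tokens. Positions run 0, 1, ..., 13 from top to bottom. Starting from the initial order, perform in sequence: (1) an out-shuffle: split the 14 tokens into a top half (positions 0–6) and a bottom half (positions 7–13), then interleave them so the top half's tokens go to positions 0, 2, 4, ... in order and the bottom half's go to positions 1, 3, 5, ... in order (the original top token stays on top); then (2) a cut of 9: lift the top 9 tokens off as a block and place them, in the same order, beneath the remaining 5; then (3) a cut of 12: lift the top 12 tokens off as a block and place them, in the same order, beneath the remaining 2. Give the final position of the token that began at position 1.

9

Track the token from position 1 forward through each operation:
  after op 1 (out-shuffle): 1 → 2
  after op 2 (cut 9): 2 → 7
  after op 3 (cut 12): 7 → 9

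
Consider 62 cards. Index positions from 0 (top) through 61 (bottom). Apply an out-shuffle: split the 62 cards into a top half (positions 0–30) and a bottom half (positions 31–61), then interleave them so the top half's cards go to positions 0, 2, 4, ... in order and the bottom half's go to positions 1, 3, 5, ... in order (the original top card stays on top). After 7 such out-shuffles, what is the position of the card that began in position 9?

Track the card's position through each out-shuffle:
9 → 18 → 36 → 11 → 22 → 44 → 27 → 54

54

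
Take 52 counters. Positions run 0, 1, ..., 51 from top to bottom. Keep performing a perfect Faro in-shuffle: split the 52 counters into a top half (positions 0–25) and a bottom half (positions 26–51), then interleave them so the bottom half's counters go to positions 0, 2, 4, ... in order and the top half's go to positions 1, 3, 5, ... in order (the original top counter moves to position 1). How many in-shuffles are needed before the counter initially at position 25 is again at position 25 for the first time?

52

Follow position 25 under repeated in-shuffles:
25 → 51 → 50 → 48 → 44 → 36 → 20 → 41 → ... → 25 (length 52)
It first returns after 52 in-shuffles.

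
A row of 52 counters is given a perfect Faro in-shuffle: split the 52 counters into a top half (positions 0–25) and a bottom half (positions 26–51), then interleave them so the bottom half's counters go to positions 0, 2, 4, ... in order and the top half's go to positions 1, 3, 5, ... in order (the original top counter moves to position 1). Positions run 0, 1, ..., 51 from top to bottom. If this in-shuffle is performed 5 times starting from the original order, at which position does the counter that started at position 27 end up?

47

Track the counter's position through each in-shuffle:
27 → 2 → 5 → 11 → 23 → 47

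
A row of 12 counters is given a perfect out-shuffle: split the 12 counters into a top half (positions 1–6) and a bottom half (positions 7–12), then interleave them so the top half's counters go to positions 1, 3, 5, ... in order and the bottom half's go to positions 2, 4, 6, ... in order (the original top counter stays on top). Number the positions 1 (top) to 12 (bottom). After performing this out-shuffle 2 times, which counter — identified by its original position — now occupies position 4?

Work backwards from position 4, undoing one out-shuffle at a time:
4 ← 8 ← 10
So the counter now at position 4 started at position 10.

10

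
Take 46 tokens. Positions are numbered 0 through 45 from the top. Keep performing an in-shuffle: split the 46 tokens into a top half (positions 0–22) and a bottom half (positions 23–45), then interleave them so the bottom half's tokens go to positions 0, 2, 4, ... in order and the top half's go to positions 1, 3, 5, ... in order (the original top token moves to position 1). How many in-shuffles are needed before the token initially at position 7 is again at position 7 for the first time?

23

Follow position 7 under repeated in-shuffles:
7 → 15 → 31 → 16 → 33 → 20 → 41 → 36 → ... → 7 (length 23)
It first returns after 23 in-shuffles.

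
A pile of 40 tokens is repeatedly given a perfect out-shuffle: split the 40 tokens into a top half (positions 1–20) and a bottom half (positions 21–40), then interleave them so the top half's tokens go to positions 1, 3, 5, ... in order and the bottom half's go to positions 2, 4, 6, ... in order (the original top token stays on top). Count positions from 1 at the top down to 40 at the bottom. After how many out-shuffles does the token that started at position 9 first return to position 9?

12

Follow position 9 under repeated out-shuffles:
9 → 17 → 33 → 26 → 12 → 23 → 6 → 11 → 21 → 2 → 3 → 5 → 9
It first returns after 12 out-shuffles.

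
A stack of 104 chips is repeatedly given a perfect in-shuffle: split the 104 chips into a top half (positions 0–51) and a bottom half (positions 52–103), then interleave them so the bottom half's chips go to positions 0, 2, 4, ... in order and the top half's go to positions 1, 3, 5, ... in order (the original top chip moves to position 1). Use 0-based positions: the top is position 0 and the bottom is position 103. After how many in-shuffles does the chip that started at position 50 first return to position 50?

12

Follow position 50 under repeated in-shuffles:
50 → 101 → 98 → 92 → 80 → 56 → 8 → 17 → 35 → 71 → 38 → 77 → 50
It first returns after 12 in-shuffles.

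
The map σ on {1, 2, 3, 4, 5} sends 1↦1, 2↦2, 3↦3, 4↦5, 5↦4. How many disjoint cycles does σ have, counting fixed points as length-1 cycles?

Cycle decomposition: (1) (2) (3) (4 5).
4 cycles.

4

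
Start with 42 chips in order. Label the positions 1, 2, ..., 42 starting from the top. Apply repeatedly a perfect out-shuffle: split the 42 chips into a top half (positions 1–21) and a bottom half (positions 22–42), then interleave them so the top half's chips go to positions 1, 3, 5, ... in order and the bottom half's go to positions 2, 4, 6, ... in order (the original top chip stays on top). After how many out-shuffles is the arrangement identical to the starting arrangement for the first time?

20

The out-shuffle permutes the 42 positions with cycle lengths [1, 1, 20, 20].
Every chip is home exactly when every cycle has completed a whole number of laps, i.e. after lcm(1, 20) = 20 out-shuffles.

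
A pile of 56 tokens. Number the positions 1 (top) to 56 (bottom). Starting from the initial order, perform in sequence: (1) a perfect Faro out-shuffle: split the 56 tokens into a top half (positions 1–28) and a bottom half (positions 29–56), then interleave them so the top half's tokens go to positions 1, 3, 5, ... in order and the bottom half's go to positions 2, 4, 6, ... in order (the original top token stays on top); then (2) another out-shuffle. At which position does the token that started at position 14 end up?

Track the token from position 14 forward through each operation:
  after op 1 (out-shuffle): 14 → 27
  after op 2 (out-shuffle): 27 → 53

53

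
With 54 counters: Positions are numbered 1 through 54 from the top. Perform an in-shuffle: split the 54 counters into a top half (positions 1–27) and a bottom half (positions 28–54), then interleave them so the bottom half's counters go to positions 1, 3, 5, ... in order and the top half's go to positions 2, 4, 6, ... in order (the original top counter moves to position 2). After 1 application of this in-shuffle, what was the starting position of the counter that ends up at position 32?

16

Work backwards from position 32, undoing one in-shuffle at a time:
32 ← 16
So the counter now at position 32 started at position 16.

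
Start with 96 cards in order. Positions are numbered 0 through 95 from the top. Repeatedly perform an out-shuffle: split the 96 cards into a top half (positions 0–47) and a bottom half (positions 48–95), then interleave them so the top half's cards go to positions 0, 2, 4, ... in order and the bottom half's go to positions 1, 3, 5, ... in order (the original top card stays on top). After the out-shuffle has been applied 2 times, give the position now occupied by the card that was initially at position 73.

7

Track the card's position through each out-shuffle:
73 → 51 → 7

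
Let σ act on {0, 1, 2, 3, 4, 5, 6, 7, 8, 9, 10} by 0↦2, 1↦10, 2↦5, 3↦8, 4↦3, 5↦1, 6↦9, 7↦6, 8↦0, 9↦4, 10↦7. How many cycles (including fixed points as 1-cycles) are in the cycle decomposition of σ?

Cycle decomposition: (0 2 5 1 10 7 6 9 4 3 8).
1 cycle.

1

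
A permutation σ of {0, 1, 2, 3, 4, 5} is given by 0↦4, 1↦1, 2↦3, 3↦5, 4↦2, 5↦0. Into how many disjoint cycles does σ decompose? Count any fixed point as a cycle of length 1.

Cycle decomposition: (0 4 2 3 5) (1).
2 cycles.

2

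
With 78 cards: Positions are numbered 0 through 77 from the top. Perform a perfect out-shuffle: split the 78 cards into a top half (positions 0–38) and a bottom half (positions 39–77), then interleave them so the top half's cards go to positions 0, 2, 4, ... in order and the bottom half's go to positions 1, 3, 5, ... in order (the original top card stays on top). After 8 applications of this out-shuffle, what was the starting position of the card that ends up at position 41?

54

Work backwards from position 41, undoing one out-shuffle at a time:
41 ← 59 ← 68 ← 34 ← 17 ← 47 ← 62 ← 31 ← 54
So the card now at position 41 started at position 54.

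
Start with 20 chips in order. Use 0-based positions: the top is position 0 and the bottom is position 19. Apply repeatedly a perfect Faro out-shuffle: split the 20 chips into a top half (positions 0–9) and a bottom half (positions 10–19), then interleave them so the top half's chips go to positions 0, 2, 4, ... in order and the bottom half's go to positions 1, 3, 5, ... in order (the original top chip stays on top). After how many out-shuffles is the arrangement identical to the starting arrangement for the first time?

18

The out-shuffle permutes the 20 positions with cycle lengths [1, 1, 18].
Every chip is home exactly when every cycle has completed a whole number of laps, i.e. after lcm(1, 18) = 18 out-shuffles.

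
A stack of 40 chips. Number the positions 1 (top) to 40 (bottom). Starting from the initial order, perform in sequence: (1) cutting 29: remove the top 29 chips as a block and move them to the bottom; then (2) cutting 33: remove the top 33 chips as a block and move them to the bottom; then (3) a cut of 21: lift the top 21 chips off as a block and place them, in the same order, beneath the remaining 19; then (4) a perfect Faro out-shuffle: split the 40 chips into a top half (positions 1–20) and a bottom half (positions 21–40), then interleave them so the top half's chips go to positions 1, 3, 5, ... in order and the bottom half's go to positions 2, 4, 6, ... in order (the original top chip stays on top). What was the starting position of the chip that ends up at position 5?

6

Undo the operations in reverse order, starting from position 5:
  undo op 4 (out-shuffle, from top half): 5 ← 3
  undo op 3 (cut 21): 3 ← 24
  undo op 2 (cut 33): 24 ← 17
  undo op 1 (cut 29): 17 ← 6
So the chip at position 5 came from original position 6.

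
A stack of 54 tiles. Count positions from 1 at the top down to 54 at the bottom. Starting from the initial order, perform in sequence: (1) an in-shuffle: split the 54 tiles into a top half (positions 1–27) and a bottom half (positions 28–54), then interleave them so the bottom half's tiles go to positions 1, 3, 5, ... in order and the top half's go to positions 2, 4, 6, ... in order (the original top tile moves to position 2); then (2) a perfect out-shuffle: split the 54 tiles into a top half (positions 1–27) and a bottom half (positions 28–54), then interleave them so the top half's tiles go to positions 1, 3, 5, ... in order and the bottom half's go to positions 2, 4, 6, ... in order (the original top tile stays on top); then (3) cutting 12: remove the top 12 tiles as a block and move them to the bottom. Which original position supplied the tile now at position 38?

Undo the operations in reverse order, starting from position 38:
  undo op 3 (cut 12): 38 ← 50
  undo op 2 (out-shuffle, from bottom half): 50 ← 52
  undo op 1 (in-shuffle, from top half): 52 ← 26
So the tile at position 38 came from original position 26.

26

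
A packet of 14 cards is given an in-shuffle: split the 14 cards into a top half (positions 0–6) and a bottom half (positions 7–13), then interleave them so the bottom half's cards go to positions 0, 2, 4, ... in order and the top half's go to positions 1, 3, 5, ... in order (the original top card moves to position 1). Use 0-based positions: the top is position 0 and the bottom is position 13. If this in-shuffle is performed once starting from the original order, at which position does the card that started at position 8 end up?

Track the card's position through each in-shuffle:
8 → 2

2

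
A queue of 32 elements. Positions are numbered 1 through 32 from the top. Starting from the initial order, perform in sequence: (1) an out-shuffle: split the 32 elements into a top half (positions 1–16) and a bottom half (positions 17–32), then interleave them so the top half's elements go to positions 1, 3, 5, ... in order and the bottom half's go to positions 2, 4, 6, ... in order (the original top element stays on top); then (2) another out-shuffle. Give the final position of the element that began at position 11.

Track the element from position 11 forward through each operation:
  after op 1 (out-shuffle): 11 → 21
  after op 2 (out-shuffle): 21 → 10

10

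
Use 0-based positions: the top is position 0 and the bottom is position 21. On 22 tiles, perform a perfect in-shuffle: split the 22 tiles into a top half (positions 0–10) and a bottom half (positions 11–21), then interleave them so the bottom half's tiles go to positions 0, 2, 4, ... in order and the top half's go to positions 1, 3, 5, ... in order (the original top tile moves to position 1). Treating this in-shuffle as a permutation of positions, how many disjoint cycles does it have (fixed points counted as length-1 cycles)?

Trace each unvisited position around until it returns:
(0 1 3 7 15 8 ... len 11) (4 9 19 16 10 21 ... len 11)
2 cycles in total.

2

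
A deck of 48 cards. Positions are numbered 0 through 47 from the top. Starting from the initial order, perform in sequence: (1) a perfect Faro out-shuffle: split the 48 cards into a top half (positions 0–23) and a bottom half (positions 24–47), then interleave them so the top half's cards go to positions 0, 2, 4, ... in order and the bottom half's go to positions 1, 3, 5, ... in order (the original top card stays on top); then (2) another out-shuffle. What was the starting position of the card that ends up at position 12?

3

Undo the operations in reverse order, starting from position 12:
  undo op 2 (out-shuffle, from top half): 12 ← 6
  undo op 1 (out-shuffle, from top half): 6 ← 3
So the card at position 12 came from original position 3.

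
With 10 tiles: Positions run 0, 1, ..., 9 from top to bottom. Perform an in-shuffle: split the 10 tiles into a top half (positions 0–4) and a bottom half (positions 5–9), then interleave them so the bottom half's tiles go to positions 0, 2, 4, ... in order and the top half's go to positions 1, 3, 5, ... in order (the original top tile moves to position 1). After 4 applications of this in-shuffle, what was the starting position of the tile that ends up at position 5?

9

Work backwards from position 5, undoing one in-shuffle at a time:
5 ← 2 ← 6 ← 8 ← 9
So the tile now at position 5 started at position 9.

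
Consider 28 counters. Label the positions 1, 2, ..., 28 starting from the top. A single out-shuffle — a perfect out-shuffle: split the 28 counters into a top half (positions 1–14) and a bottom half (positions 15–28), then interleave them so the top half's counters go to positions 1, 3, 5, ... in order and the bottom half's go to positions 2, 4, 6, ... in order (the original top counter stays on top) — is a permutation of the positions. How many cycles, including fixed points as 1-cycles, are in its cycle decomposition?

Trace each unvisited position around until it returns:
(1) (2 3 5 9 17 6 ... len 18) (4 7 13 25 22 16) (10 19) (28)
5 cycles in total.

5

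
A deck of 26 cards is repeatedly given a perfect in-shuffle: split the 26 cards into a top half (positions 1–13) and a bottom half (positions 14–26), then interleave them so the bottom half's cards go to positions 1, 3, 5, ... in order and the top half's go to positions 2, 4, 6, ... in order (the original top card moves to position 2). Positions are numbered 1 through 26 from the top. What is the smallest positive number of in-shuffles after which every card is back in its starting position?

The in-shuffle permutes the 26 positions with cycle lengths [2, 6, 18].
Every card is home exactly when every cycle has completed a whole number of laps, i.e. after lcm(2, 6, 18) = 18 in-shuffles.

18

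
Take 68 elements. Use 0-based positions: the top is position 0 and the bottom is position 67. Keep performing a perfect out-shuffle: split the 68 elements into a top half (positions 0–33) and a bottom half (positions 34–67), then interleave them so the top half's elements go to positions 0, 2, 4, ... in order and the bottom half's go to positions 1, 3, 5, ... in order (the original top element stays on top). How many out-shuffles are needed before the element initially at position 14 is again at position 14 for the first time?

66

Follow position 14 under repeated out-shuffles:
14 → 28 → 56 → 45 → 23 → 46 → 25 → 50 → ... → 14 (length 66)
It first returns after 66 out-shuffles.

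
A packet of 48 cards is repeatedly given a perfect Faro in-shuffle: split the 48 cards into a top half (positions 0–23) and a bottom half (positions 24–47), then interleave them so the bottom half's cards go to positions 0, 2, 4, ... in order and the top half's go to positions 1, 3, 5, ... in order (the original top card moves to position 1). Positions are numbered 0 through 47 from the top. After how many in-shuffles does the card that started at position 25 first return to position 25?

21

Follow position 25 under repeated in-shuffles:
25 → 2 → 5 → 11 → 23 → 47 → 46 → 44 → ... → 25 (length 21)
It first returns after 21 in-shuffles.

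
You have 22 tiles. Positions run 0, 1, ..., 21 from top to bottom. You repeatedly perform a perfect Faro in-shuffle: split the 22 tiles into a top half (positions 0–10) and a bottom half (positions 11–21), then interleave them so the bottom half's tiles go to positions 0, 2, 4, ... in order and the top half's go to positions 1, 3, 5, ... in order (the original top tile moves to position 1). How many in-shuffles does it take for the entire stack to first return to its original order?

The in-shuffle permutes the 22 positions with cycle lengths [11, 11].
Every tile is home exactly when every cycle has completed a whole number of laps, i.e. after lcm(11) = 11 in-shuffles.

11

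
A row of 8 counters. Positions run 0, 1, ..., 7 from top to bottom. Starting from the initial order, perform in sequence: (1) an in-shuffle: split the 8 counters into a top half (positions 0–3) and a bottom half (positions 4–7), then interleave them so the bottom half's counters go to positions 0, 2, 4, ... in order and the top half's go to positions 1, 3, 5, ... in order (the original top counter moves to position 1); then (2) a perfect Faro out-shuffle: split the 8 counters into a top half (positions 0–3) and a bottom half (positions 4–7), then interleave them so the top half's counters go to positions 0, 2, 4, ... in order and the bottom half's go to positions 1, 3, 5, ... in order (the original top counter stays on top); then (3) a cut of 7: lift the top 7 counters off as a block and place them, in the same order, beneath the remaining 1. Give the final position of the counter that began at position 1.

7

Track the counter from position 1 forward through each operation:
  after op 1 (in-shuffle): 1 → 3
  after op 2 (out-shuffle): 3 → 6
  after op 3 (cut 7): 6 → 7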